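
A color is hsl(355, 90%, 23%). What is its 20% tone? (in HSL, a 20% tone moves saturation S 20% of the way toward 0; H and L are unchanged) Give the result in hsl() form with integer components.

S moves 20% from 90 toward 0: 90 − 18 = 72 → 72.
H and L are unchanged.

hsl(355, 72%, 23%)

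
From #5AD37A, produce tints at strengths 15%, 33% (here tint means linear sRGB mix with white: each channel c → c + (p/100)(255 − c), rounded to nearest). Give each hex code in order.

#73DA8E, #90E2A6

#5AD37A is rgb(90, 211, 122).
15%: (90 + 24.75 = 114.75→115, 211 + 6.6 = 217.6→218, 122 + 19.95 = 141.95→142) → #73DA8E
33%: (90 + 54.45 = 144.45→144, 211 + 14.52 = 225.52→226, 122 + 43.89 = 165.89→166) → #90E2A6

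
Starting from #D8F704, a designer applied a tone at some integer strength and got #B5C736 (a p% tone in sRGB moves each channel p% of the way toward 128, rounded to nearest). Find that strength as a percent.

#D8F704 is rgb(216, 247, 4); #B5C736 is rgb(181, 199, 54).
On the B channel (widest range): 54 ≈ 4 + (p/100)(128 − 4), so p ≈ 100×(54 − 4)/(128 − 4) = 5000/124 = 40.32.
p = 40 reproduces all three channels after rounding.

40%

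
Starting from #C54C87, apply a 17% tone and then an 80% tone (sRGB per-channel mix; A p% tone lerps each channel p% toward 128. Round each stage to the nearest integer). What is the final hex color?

#C54C87 is rgb(197, 76, 135).
Per channel, c → c + 0.17(128 − c):
  R: 197 + 0.17×(128−197) = 197 − 11.73 = 185.27 → 185
  G: 76 + 8.84 = 84.84 → 85
  B: 135 − 1.19 = 133.81 → 134
After the tone: rgb(185, 85, 134) = #B95586.
Per channel, c → c + 0.8(128 − c):
  R: 185 + 0.8×(128−185) = 185 − 45.6 = 139.4 → 139
  G: 85 + 0.8×(128−85) = 85 + 34.4 = 119.4 → 119
  B: 134 + 0.8×(128−134) = 134 − 4.8 = 129.2 → 129
rgb(139, 119, 129) = #8B7781.

#8B7781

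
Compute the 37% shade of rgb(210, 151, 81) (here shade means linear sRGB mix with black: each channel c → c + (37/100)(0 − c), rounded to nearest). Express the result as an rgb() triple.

rgb(132, 95, 51)

A 37% shade moves each channel 37% toward 0:
  R: 210 + 0.37×(0−210) = 210 − 77.7 = 132.3 → 132
  G: 151 + 0.37×(0−151) = 151 − 55.87 = 95.13 → 95
  B: 81 + 0.37×(0−81) = 81 − 29.97 = 51.03 → 51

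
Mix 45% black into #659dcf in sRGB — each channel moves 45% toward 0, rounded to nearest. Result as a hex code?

#659dcf is rgb(101, 157, 207).
Lerp each channel 45% toward 0:
  R: 101 + 0.45×(0−101) = 101 − 45.45 = 55.55 → 56
  G: 157 − 70.65 = 86.35 → 86
  B: 207 − 93.15 = 113.85 → 114
rgb(56, 86, 114) = #385672.

#385672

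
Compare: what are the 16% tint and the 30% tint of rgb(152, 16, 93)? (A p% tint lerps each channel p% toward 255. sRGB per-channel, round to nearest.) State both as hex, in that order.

#A83677, #B7588E

16% tint:
  R: 152 + 16.48 = 168.48 → 168
  G: 16 + 0.16×(255−16) = 16 + 38.24 = 54.24 → 54
  B: 93 + 0.16×(255−93) = 93 + 25.92 = 118.92 → 119
  → #A83677
30% tint:
  R: 152 + 0.3×(255−152) = 152 + 30.9 = 182.9 → 183
  G: 16 + 0.3×(255−16) = 16 + 71.7 = 87.7 → 88
  B: 93 + 0.3×(255−93) = 93 + 48.6 = 141.6 → 142
  → #B7588E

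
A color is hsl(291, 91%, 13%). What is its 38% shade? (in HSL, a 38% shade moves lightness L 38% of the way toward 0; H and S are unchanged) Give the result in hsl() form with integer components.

hsl(291, 91%, 8%)

L moves 38% from 13 toward 0: 13 − 4.94 = 8.06 → 8.
H and S are unchanged.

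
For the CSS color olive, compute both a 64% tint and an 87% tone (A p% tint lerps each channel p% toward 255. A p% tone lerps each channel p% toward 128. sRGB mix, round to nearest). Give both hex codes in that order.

#D1D1A3, #80806F

CSS olive is rgb(128, 128, 0).
64% tint:
  R: 128 + 0.64×(255−128) = 128 + 81.28 = 209.28 → 209
  G: 128 + 0.64×(255−128) = 128 + 81.28 = 209.28 → 209
  B: 0 + 163.2 = 163.2 → 163
  → #D1D1A3
87% tone:
  R: 128 + 0.87×(128−128) = 128 + 0 = 128 → 128
  G: 128 + 0.87×(128−128) = 128 + 0 = 128 → 128
  B: 0 + 0.87×(128−0) = 0 + 111.36 = 111.36 → 111
  → #80806F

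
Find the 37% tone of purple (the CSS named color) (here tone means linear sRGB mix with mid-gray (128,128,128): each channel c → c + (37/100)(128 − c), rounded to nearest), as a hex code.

#802F80

CSS purple is rgb(128, 0, 128).
A 37% tone moves each channel 37% toward 128:
  R: 128 + 0 = 128 → 128
  G: 0 + 0.37×(128−0) = 0 + 47.36 = 47.36 → 47
  B: 128 + 0 = 128 → 128
rgb(128, 47, 128) = #802F80.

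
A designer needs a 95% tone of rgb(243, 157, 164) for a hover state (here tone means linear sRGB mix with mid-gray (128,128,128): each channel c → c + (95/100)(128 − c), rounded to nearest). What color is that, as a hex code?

Lerp each channel 95% toward 128:
  R: 243 − 109.25 = 133.75 → 134
  G: 157 − 27.55 = 129.45 → 129
  B: 164 + 0.95×(128−164) = 164 − 34.2 = 129.8 → 130
rgb(134, 129, 130) = #868182.

#868182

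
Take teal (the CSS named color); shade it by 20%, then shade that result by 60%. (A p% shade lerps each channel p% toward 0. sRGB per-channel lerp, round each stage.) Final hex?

CSS teal is rgb(0, 128, 128).
Per channel, c → c + 0.2(0 − c):
  R: 0 + 0.2×(0−0) = 0 + 0 = 0 → 0
  G: 128 + 0.2×(0−128) = 128 − 25.6 = 102.4 → 102
  B: 128 + 0.2×(0−128) = 128 − 25.6 = 102.4 → 102
After the shade: rgb(0, 102, 102) = #006666.
Per channel, c → c + 0.6(0 − c):
  R: 0 + 0.6×(0−0) = 0 + 0 = 0 → 0
  G: 102 + 0.6×(0−102) = 102 − 61.2 = 40.8 → 41
  B: 102 + 0.6×(0−102) = 102 − 61.2 = 40.8 → 41
rgb(0, 41, 41) = #002929.

#002929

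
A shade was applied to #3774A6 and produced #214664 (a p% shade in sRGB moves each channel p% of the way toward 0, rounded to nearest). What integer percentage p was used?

40%

#3774A6 is rgb(55, 116, 166); #214664 is rgb(33, 70, 100).
On the B channel (widest range): 100 ≈ 166 + (p/100)(0 − 166), so p ≈ 100×(100 − 166)/(0 − 166) = -6600/-166 = 39.76.
p = 40 reproduces all three channels after rounding.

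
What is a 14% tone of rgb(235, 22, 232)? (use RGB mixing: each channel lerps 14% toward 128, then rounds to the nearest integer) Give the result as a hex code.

A 14% tone moves each channel 14% toward 128:
  R: 235 − 14.98 = 220.02 → 220
  G: 22 + 0.14×(128−22) = 22 + 14.84 = 36.84 → 37
  B: 232 − 14.56 = 217.44 → 217
rgb(220, 37, 217) = #DC25D9.

#DC25D9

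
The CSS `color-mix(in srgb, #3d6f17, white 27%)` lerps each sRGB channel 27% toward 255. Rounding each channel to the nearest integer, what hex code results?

#719656

#3d6f17 is rgb(61, 111, 23).
Lerp each channel 27% toward 255:
  R: 61 + 0.27×(255−61) = 61 + 52.38 = 113.38 → 113
  G: 111 + 0.27×(255−111) = 111 + 38.88 = 149.88 → 150
  B: 23 + 62.64 = 85.64 → 86
rgb(113, 150, 86) = #719656.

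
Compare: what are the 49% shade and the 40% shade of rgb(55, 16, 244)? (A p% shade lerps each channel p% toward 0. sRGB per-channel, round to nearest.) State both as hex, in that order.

#1c087c, #210a92

49% shade:
  R: 55 + 0.49×(0−55) = 55 − 26.95 = 28.05 → 28
  G: 16 + 0.49×(0−16) = 16 − 7.84 = 8.16 → 8
  B: 244 − 119.56 = 124.44 → 124
  → #1c087c
40% shade:
  R: 55 + 0.4×(0−55) = 55 − 22 = 33 → 33
  G: 16 + 0.4×(0−16) = 16 − 6.4 = 9.6 → 10
  B: 244 + 0.4×(0−244) = 244 − 97.6 = 146.4 → 146
  → #210a92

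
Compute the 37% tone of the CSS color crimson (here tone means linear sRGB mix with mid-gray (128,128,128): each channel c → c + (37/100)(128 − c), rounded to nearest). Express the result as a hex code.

CSS crimson is rgb(220, 20, 60).
A 37% tone moves each channel 37% toward 128:
  R: 220 − 34.04 = 185.96 → 186
  G: 20 + 0.37×(128−20) = 20 + 39.96 = 59.96 → 60
  B: 60 + 0.37×(128−60) = 60 + 25.16 = 85.16 → 85
rgb(186, 60, 85) = #ba3c55.

#ba3c55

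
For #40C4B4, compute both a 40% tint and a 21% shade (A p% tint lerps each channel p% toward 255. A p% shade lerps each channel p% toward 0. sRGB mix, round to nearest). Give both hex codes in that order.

#40C4B4 is rgb(64, 196, 180).
40% tint:
  R: 64 + 0.4×(255−64) = 64 + 76.4 = 140.4 → 140
  G: 196 + 23.6 = 219.6 → 220
  B: 180 + 0.4×(255−180) = 180 + 30 = 210 → 210
  → #8CDCD2
21% shade:
  R: 64 − 13.44 = 50.56 → 51
  G: 196 − 41.16 = 154.84 → 155
  B: 180 + 0.21×(0−180) = 180 − 37.8 = 142.2 → 142
  → #339B8E

#8CDCD2, #339B8E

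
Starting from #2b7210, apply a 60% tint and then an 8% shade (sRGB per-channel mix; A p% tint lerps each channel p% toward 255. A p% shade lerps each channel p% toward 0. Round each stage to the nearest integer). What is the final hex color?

#9cb792

#2b7210 is rgb(43, 114, 16).
A 60% tint moves each channel 60% toward 255:
  R: 43 + 127.2 = 170.2 → 170
  G: 114 + 0.6×(255−114) = 114 + 84.6 = 198.6 → 199
  B: 16 + 0.6×(255−16) = 16 + 143.4 = 159.4 → 159
After the tint: rgb(170, 199, 159) = #aac79f.
An 8% shade moves each channel 8% toward 0:
  R: 170 + 0.08×(0−170) = 170 − 13.6 = 156.4 → 156
  G: 199 − 15.92 = 183.08 → 183
  B: 159 + 0.08×(0−159) = 159 − 12.72 = 146.28 → 146
rgb(156, 183, 146) = #9cb792.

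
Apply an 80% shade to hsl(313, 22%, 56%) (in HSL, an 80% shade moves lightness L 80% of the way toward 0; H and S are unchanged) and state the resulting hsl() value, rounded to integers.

L moves 80% from 56 toward 0: 56 − 44.8 = 11.2 → 11.
H and S are unchanged.

hsl(313, 22%, 11%)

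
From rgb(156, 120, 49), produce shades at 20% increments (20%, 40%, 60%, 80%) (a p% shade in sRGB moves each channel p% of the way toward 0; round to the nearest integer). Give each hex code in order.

#7D6027, #5E481D, #3E3014, #1F180A

20%: (156 − 31.2 = 124.8→125, 120 − 24 = 96→96, 49 − 9.8 = 39.2→39) → #7D6027
40%: (156 − 62.4 = 93.6→94, 120 − 48 = 72→72, 49 − 19.6 = 29.4→29) → #5E481D
60%: (156 − 93.6 = 62.4→62, 120 − 72 = 48→48, 49 − 29.4 = 19.6→20) → #3E3014
80%: (156 − 124.8 = 31.2→31, 120 − 96 = 24→24, 49 − 39.2 = 9.8→10) → #1F180A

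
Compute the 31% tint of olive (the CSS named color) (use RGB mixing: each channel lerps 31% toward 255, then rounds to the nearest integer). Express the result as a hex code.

#a7a74f

CSS olive is rgb(128, 128, 0).
A 31% tint moves each channel 31% toward 255:
  R: 128 + 0.31×(255−128) = 128 + 39.37 = 167.37 → 167
  G: 128 + 0.31×(255−128) = 128 + 39.37 = 167.37 → 167
  B: 0 + 79.05 = 79.05 → 79
rgb(167, 167, 79) = #a7a74f.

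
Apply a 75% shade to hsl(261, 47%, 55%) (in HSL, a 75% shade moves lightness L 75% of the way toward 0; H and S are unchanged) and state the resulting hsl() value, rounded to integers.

hsl(261, 47%, 14%)

L moves 75% from 55 toward 0: 55 − 41.25 = 13.75 → 14.
H and S are unchanged.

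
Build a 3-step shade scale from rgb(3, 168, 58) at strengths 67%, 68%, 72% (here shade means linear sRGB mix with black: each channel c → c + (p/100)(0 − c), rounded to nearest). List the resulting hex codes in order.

67%: (3 − 2.01 = 0.99→1, 168 − 112.56 = 55.44→55, 58 − 38.86 = 19.14→19) → #013713
68%: (3 − 2.04 = 0.96→1, 168 − 114.24 = 53.76→54, 58 − 39.44 = 18.56→19) → #013613
72%: (3 − 2.16 = 0.84→1, 168 − 120.96 = 47.04→47, 58 − 41.76 = 16.24→16) → #012F10

#013713, #013613, #012F10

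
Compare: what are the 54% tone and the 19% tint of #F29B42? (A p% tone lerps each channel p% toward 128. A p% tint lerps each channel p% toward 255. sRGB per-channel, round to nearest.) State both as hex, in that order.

#B48C63, #F4AE66

#F29B42 is rgb(242, 155, 66).
54% tone:
  R: 242 − 61.56 = 180.44 → 180
  G: 155 + 0.54×(128−155) = 155 − 14.58 = 140.42 → 140
  B: 66 + 33.48 = 99.48 → 99
  → #B48C63
19% tint:
  R: 242 + 2.47 = 244.47 → 244
  G: 155 + 19 = 174 → 174
  B: 66 + 0.19×(255−66) = 66 + 35.91 = 101.91 → 102
  → #F4AE66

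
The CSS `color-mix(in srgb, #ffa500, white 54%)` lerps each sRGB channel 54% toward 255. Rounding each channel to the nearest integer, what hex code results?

#ffa500 is rgb(255, 165, 0).
Lerp each channel 54% toward 255:
  R: 255 + 0 = 255 → 255
  G: 165 + 0.54×(255−165) = 165 + 48.6 = 213.6 → 214
  B: 0 + 0.54×(255−0) = 0 + 137.7 = 137.7 → 138
rgb(255, 214, 138) = #ffd68a.

#ffd68a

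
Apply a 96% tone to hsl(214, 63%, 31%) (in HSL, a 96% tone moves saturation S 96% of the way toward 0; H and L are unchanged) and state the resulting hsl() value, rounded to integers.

hsl(214, 3%, 31%)

S moves 96% from 63 toward 0: 63 − 60.48 = 2.52 → 3.
H and L are unchanged.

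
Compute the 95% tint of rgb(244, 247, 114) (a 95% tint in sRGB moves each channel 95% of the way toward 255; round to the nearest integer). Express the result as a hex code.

Per channel, c → c + 0.95(255 − c):
  R: 244 + 0.95×(255−244) = 244 + 10.45 = 254.45 → 254
  G: 247 + 7.6 = 254.6 → 255
  B: 114 + 133.95 = 247.95 → 248
rgb(254, 255, 248) = #FEFFF8.

#FEFFF8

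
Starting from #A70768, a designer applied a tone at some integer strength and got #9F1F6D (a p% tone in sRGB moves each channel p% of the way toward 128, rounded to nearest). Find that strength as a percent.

#A70768 is rgb(167, 7, 104); #9F1F6D is rgb(159, 31, 109).
On the G channel (widest range): 31 ≈ 7 + (p/100)(128 − 7), so p ≈ 100×(31 − 7)/(128 − 7) = 2400/121 = 19.83.
p = 20 reproduces all three channels after rounding.

20%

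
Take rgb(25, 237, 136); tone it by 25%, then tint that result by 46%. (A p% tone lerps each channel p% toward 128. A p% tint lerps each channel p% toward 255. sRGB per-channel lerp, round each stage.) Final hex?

Per channel, c → c + 0.25(128 − c):
  R: 25 + 0.25×(128−25) = 25 + 25.75 = 50.75 → 51
  G: 237 + 0.25×(128−237) = 237 − 27.25 = 209.75 → 210
  B: 136 + 0.25×(128−136) = 136 − 2 = 134 → 134
After the tone: rgb(51, 210, 134) = #33d286.
Lerp each channel 46% toward 255:
  R: 51 + 93.84 = 144.84 → 145
  G: 210 + 20.7 = 230.7 → 231
  B: 134 + 0.46×(255−134) = 134 + 55.66 = 189.66 → 190
rgb(145, 231, 190) = #91e7be.

#91e7be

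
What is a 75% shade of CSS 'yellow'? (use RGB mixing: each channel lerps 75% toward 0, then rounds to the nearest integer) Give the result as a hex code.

CSS yellow is rgb(255, 255, 0).
A 75% shade moves each channel 75% toward 0:
  R: 255 + 0.75×(0−255) = 255 − 191.25 = 63.75 → 64
  G: 255 − 191.25 = 63.75 → 64
  B: 0 + 0.75×(0−0) = 0 + 0 = 0 → 0
rgb(64, 64, 0) = #404000.

#404000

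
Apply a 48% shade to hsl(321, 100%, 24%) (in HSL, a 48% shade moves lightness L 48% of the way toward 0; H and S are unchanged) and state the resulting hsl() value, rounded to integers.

L moves 48% from 24 toward 0: 24 − 11.52 = 12.48 → 12.
H and S are unchanged.

hsl(321, 100%, 12%)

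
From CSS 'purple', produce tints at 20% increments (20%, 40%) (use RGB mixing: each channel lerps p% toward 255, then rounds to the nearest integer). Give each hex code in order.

#993399, #B366B3

CSS purple is rgb(128, 0, 128).
20%: (128 + 25.4 = 153.4→153, 0 + 51 = 51→51, 128 + 25.4 = 153.4→153) → #993399
40%: (128 + 50.8 = 178.8→179, 0 + 102 = 102→102, 128 + 50.8 = 178.8→179) → #B366B3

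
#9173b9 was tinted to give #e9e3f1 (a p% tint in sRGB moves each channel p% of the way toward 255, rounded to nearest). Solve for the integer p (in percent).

#9173b9 is rgb(145, 115, 185); #e9e3f1 is rgb(233, 227, 241).
On the G channel (widest range): 227 ≈ 115 + (p/100)(255 − 115), so p ≈ 100×(227 − 115)/(255 − 115) = 11200/140 = 80.00.
p = 80 reproduces all three channels after rounding.

80%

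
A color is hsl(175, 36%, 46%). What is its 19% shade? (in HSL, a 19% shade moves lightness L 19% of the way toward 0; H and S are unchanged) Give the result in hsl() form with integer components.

hsl(175, 36%, 37%)

L moves 19% from 46 toward 0: 46 − 8.74 = 37.26 → 37.
H and S are unchanged.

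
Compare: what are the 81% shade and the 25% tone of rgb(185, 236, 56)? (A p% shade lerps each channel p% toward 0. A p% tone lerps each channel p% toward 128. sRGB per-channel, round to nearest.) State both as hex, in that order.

#232D0B, #ABD14A

81% shade:
  R: 185 + 0.81×(0−185) = 185 − 149.85 = 35.15 → 35
  G: 236 + 0.81×(0−236) = 236 − 191.16 = 44.84 → 45
  B: 56 + 0.81×(0−56) = 56 − 45.36 = 10.64 → 11
  → #232D0B
25% tone:
  R: 185 + 0.25×(128−185) = 185 − 14.25 = 170.75 → 171
  G: 236 + 0.25×(128−236) = 236 − 27 = 209 → 209
  B: 56 + 0.25×(128−56) = 56 + 18 = 74 → 74
  → #ABD14A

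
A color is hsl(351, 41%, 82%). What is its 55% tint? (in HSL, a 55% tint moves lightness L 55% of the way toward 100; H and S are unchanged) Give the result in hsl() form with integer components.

hsl(351, 41%, 92%)

L moves 55% from 82 toward 100: 82 + 9.9 = 91.9 → 92.
H and S are unchanged.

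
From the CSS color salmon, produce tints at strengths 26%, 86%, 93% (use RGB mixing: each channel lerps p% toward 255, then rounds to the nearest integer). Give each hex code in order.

#FBA197, #FEEDEB, #FFF6F5

CSS salmon is rgb(250, 128, 114).
26%: (250 + 1.3 = 251.3→251, 128 + 33.02 = 161.02→161, 114 + 36.66 = 150.66→151) → #FBA197
86%: (250 + 4.3 = 254.3→254, 128 + 109.22 = 237.22→237, 114 + 121.26 = 235.26→235) → #FEEDEB
93%: (250 + 4.65 = 254.65→255, 128 + 118.11 = 246.11→246, 114 + 131.13 = 245.13→245) → #FFF6F5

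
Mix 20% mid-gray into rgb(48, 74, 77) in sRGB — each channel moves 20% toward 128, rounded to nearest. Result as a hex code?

Per channel, c → c + 0.2(128 − c):
  R: 48 + 16 = 64 → 64
  G: 74 + 0.2×(128−74) = 74 + 10.8 = 84.8 → 85
  B: 77 + 10.2 = 87.2 → 87
rgb(64, 85, 87) = #405557.

#405557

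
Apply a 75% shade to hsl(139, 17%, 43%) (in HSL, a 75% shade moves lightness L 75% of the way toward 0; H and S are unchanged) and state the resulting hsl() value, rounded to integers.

L moves 75% from 43 toward 0: 43 − 32.25 = 10.75 → 11.
H and S are unchanged.

hsl(139, 17%, 11%)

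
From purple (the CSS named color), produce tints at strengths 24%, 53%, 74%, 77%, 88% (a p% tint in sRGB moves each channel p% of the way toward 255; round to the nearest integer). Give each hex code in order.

#9E3D9E, #C387C3, #DEBDDE, #E2C4E2, #F0E0F0

CSS purple is rgb(128, 0, 128).
24%: (128 + 30.48 = 158.48→158, 0 + 61.2 = 61.2→61, 128 + 30.48 = 158.48→158) → #9E3D9E
53%: (128 + 67.31 = 195.31→195, 0 + 135.15 = 135.15→135, 128 + 67.31 = 195.31→195) → #C387C3
74%: (128 + 93.98 = 221.98→222, 0 + 188.7 = 188.7→189, 128 + 93.98 = 221.98→222) → #DEBDDE
77%: (128 + 97.79 = 225.79→226, 0 + 196.35 = 196.35→196, 128 + 97.79 = 225.79→226) → #E2C4E2
88%: (128 + 111.76 = 239.76→240, 0 + 224.4 = 224.4→224, 128 + 111.76 = 239.76→240) → #F0E0F0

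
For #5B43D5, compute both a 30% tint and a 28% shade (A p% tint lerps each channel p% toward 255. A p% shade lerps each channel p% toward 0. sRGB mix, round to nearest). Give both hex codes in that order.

#8C7BE2, #423099

#5B43D5 is rgb(91, 67, 213).
30% tint:
  R: 91 + 49.2 = 140.2 → 140
  G: 67 + 0.3×(255−67) = 67 + 56.4 = 123.4 → 123
  B: 213 + 12.6 = 225.6 → 226
  → #8C7BE2
28% shade:
  R: 91 − 25.48 = 65.52 → 66
  G: 67 + 0.28×(0−67) = 67 − 18.76 = 48.24 → 48
  B: 213 + 0.28×(0−213) = 213 − 59.64 = 153.36 → 153
  → #423099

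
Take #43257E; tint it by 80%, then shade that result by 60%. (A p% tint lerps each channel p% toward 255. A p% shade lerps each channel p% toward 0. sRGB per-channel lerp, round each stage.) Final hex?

#57545C

#43257E is rgb(67, 37, 126).
An 80% tint moves each channel 80% toward 255:
  R: 67 + 150.4 = 217.4 → 217
  G: 37 + 174.4 = 211.4 → 211
  B: 126 + 103.2 = 229.2 → 229
After the tint: rgb(217, 211, 229) = #D9D3E5.
Per channel, c → c + 0.6(0 − c):
  R: 217 + 0.6×(0−217) = 217 − 130.2 = 86.8 → 87
  G: 211 − 126.6 = 84.4 → 84
  B: 229 + 0.6×(0−229) = 229 − 137.4 = 91.6 → 92
rgb(87, 84, 92) = #57545C.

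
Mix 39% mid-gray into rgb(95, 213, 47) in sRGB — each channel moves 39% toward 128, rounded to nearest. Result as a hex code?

#6CB44F

Per channel, c → c + 0.39(128 − c):
  R: 95 + 0.39×(128−95) = 95 + 12.87 = 107.87 → 108
  G: 213 + 0.39×(128−213) = 213 − 33.15 = 179.85 → 180
  B: 47 + 0.39×(128−47) = 47 + 31.59 = 78.59 → 79
rgb(108, 180, 79) = #6CB44F.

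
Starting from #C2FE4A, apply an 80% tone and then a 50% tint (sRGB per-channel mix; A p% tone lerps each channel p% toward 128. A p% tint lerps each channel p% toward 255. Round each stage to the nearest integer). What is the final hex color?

#C2FE4A is rgb(194, 254, 74).
Lerp each channel 80% toward 128:
  R: 194 + 0.8×(128−194) = 194 − 52.8 = 141.2 → 141
  G: 254 + 0.8×(128−254) = 254 − 100.8 = 153.2 → 153
  B: 74 + 0.8×(128−74) = 74 + 43.2 = 117.2 → 117
After the tone: rgb(141, 153, 117) = #8D9975.
Lerp each channel 50% toward 255:
  R: 141 + 57 = 198 → 198
  G: 153 + 0.5×(255−153) = 153 + 51 = 204 → 204
  B: 117 + 0.5×(255−117) = 117 + 69 = 186 → 186
rgb(198, 204, 186) = #C6CCBA.

#C6CCBA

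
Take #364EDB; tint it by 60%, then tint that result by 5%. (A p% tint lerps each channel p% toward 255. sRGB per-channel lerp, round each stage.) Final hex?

#B3BCF2

#364EDB is rgb(54, 78, 219).
A 60% tint moves each channel 60% toward 255:
  R: 54 + 0.6×(255−54) = 54 + 120.6 = 174.6 → 175
  G: 78 + 0.6×(255−78) = 78 + 106.2 = 184.2 → 184
  B: 219 + 21.6 = 240.6 → 241
After the tint: rgb(175, 184, 241) = #AFB8F1.
Per channel, c → c + 0.05(255 − c):
  R: 175 + 0.05×(255−175) = 175 + 4 = 179 → 179
  G: 184 + 0.05×(255−184) = 184 + 3.55 = 187.55 → 188
  B: 241 + 0.7 = 241.7 → 242
rgb(179, 188, 242) = #B3BCF2.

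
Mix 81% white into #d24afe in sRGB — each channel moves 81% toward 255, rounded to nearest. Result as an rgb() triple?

rgb(246, 221, 255)

#d24afe is rgb(210, 74, 254).
Lerp each channel 81% toward 255:
  R: 210 + 0.81×(255−210) = 210 + 36.45 = 246.45 → 246
  G: 74 + 0.81×(255−74) = 74 + 146.61 = 220.61 → 221
  B: 254 + 0.81 = 254.81 → 255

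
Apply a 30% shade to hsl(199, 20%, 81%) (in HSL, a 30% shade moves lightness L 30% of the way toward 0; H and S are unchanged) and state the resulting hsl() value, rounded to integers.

L moves 30% from 81 toward 0: 81 − 24.3 = 56.7 → 57.
H and S are unchanged.

hsl(199, 20%, 57%)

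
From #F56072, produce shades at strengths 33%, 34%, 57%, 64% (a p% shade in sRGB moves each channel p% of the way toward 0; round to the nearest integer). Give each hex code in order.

#A4404C, #A23F4B, #692931, #582329

#F56072 is rgb(245, 96, 114).
33%: (245 − 80.85 = 164.15→164, 96 − 31.68 = 64.32→64, 114 − 37.62 = 76.38→76) → #A4404C
34%: (245 − 83.3 = 161.7→162, 96 − 32.64 = 63.36→63, 114 − 38.76 = 75.24→75) → #A23F4B
57%: (245 − 139.65 = 105.35→105, 96 − 54.72 = 41.28→41, 114 − 64.98 = 49.02→49) → #692931
64%: (245 − 156.8 = 88.2→88, 96 − 61.44 = 34.56→35, 114 − 72.96 = 41.04→41) → #582329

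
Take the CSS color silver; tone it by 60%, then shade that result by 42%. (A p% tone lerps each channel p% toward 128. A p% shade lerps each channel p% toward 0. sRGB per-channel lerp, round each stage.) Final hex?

#595959

CSS silver is rgb(192, 192, 192).
A 60% tone moves each channel 60% toward 128:
  R: 192 − 38.4 = 153.6 → 154
  G: 192 + 0.6×(128−192) = 192 − 38.4 = 153.6 → 154
  B: 192 + 0.6×(128−192) = 192 − 38.4 = 153.6 → 154
After the tone: rgb(154, 154, 154) = #9A9A9A.
Per channel, c → c + 0.42(0 − c):
  R: 154 − 64.68 = 89.32 → 89
  G: 154 − 64.68 = 89.32 → 89
  B: 154 − 64.68 = 89.32 → 89
rgb(89, 89, 89) = #595959.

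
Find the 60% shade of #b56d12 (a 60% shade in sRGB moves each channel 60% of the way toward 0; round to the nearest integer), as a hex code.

#b56d12 is rgb(181, 109, 18).
Lerp each channel 60% toward 0:
  R: 181 − 108.6 = 72.4 → 72
  G: 109 + 0.6×(0−109) = 109 − 65.4 = 43.6 → 44
  B: 18 + 0.6×(0−18) = 18 − 10.8 = 7.2 → 7
rgb(72, 44, 7) = #482c07.

#482c07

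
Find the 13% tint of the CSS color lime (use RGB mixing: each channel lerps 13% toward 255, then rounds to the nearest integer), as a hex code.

CSS lime is rgb(0, 255, 0).
Per channel, c → c + 0.13(255 − c):
  R: 0 + 0.13×(255−0) = 0 + 33.15 = 33.15 → 33
  G: 255 + 0.13×(255−255) = 255 + 0 = 255 → 255
  B: 0 + 0.13×(255−0) = 0 + 33.15 = 33.15 → 33
rgb(33, 255, 33) = #21ff21.

#21ff21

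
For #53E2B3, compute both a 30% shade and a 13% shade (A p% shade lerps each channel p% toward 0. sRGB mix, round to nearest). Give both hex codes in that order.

#53E2B3 is rgb(83, 226, 179).
30% shade:
  R: 83 − 24.9 = 58.1 → 58
  G: 226 + 0.3×(0−226) = 226 − 67.8 = 158.2 → 158
  B: 179 + 0.3×(0−179) = 179 − 53.7 = 125.3 → 125
  → #3A9E7D
13% shade:
  R: 83 + 0.13×(0−83) = 83 − 10.79 = 72.21 → 72
  G: 226 − 29.38 = 196.62 → 197
  B: 179 + 0.13×(0−179) = 179 − 23.27 = 155.73 → 156
  → #48C59C

#3A9E7D, #48C59C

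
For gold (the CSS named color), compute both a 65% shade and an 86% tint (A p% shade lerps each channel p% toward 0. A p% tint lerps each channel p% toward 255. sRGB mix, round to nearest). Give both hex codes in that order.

#594B00, #FFF9DB

CSS gold is rgb(255, 215, 0).
65% shade:
  R: 255 − 165.75 = 89.25 → 89
  G: 215 + 0.65×(0−215) = 215 − 139.75 = 75.25 → 75
  B: 0 + 0.65×(0−0) = 0 + 0 = 0 → 0
  → #594B00
86% tint:
  R: 255 + 0.86×(255−255) = 255 + 0 = 255 → 255
  G: 215 + 34.4 = 249.4 → 249
  B: 0 + 219.3 = 219.3 → 219
  → #FFF9DB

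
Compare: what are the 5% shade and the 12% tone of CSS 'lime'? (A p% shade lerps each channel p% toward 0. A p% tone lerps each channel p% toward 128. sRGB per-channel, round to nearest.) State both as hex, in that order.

#00f200, #0ff00f

CSS lime is rgb(0, 255, 0).
5% shade:
  R: 0 + 0 = 0 → 0
  G: 255 − 12.75 = 242.25 → 242
  B: 0 + 0.05×(0−0) = 0 + 0 = 0 → 0
  → #00f200
12% tone:
  R: 0 + 0.12×(128−0) = 0 + 15.36 = 15.36 → 15
  G: 255 + 0.12×(128−255) = 255 − 15.24 = 239.76 → 240
  B: 0 + 0.12×(128−0) = 0 + 15.36 = 15.36 → 15
  → #0ff00f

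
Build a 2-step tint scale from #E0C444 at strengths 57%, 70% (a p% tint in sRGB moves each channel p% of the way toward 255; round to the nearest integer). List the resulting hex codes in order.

#F2E6AF, #F6EDC7

#E0C444 is rgb(224, 196, 68).
57%: (224 + 17.67 = 241.67→242, 196 + 33.63 = 229.63→230, 68 + 106.59 = 174.59→175) → #F2E6AF
70%: (224 + 21.7 = 245.7→246, 196 + 41.3 = 237.3→237, 68 + 130.9 = 198.9→199) → #F6EDC7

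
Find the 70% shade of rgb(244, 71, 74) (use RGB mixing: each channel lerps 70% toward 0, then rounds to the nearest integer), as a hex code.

A 70% shade moves each channel 70% toward 0:
  R: 244 − 170.8 = 73.2 → 73
  G: 71 + 0.7×(0−71) = 71 − 49.7 = 21.3 → 21
  B: 74 + 0.7×(0−74) = 74 − 51.8 = 22.2 → 22
rgb(73, 21, 22) = #491516.

#491516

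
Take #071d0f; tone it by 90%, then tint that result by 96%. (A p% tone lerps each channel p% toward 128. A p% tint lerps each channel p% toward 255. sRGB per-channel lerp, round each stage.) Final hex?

#071d0f is rgb(7, 29, 15).
Lerp each channel 90% toward 128:
  R: 7 + 0.9×(128−7) = 7 + 108.9 = 115.9 → 116
  G: 29 + 0.9×(128−29) = 29 + 89.1 = 118.1 → 118
  B: 15 + 101.7 = 116.7 → 117
After the tone: rgb(116, 118, 117) = #747675.
Lerp each channel 96% toward 255:
  R: 116 + 0.96×(255−116) = 116 + 133.44 = 249.44 → 249
  G: 118 + 0.96×(255−118) = 118 + 131.52 = 249.52 → 250
  B: 117 + 0.96×(255−117) = 117 + 132.48 = 249.48 → 249
rgb(249, 250, 249) = #f9faf9.

#f9faf9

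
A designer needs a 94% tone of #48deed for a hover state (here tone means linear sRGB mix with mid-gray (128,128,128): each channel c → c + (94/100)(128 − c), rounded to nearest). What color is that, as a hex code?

#48deed is rgb(72, 222, 237).
A 94% tone moves each channel 94% toward 128:
  R: 72 + 0.94×(128−72) = 72 + 52.64 = 124.64 → 125
  G: 222 + 0.94×(128−222) = 222 − 88.36 = 133.64 → 134
  B: 237 + 0.94×(128−237) = 237 − 102.46 = 134.54 → 135
rgb(125, 134, 135) = #7d8687.

#7d8687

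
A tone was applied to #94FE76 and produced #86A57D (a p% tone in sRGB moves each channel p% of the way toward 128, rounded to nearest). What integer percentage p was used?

#94FE76 is rgb(148, 254, 118); #86A57D is rgb(134, 165, 125).
On the G channel (widest range): 165 ≈ 254 + (p/100)(128 − 254), so p ≈ 100×(165 − 254)/(128 − 254) = -8900/-126 = 70.63.
p = 71 reproduces all three channels after rounding.

71%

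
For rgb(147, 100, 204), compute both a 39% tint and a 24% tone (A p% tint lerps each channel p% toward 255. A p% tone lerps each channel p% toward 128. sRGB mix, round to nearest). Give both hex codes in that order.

#BDA0E0, #8E6BBA

39% tint:
  R: 147 + 0.39×(255−147) = 147 + 42.12 = 189.12 → 189
  G: 100 + 0.39×(255−100) = 100 + 60.45 = 160.45 → 160
  B: 204 + 19.89 = 223.89 → 224
  → #BDA0E0
24% tone:
  R: 147 + 0.24×(128−147) = 147 − 4.56 = 142.44 → 142
  G: 100 + 0.24×(128−100) = 100 + 6.72 = 106.72 → 107
  B: 204 − 18.24 = 185.76 → 186
  → #8E6BBA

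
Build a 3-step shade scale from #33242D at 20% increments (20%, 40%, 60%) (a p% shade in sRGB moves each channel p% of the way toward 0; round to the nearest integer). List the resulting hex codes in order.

#291D24, #1F161B, #140E12

#33242D is rgb(51, 36, 45).
20%: (51 − 10.2 = 40.8→41, 36 − 7.2 = 28.8→29, 45 − 9 = 36→36) → #291D24
40%: (51 − 20.4 = 30.6→31, 36 − 14.4 = 21.6→22, 45 − 18 = 27→27) → #1F161B
60%: (51 − 30.6 = 20.4→20, 36 − 21.6 = 14.4→14, 45 − 27 = 18→18) → #140E12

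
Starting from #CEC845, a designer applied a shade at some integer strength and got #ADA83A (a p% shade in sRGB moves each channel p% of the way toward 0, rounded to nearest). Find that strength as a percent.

#CEC845 is rgb(206, 200, 69); #ADA83A is rgb(173, 168, 58).
On the R channel (widest range): 173 ≈ 206 + (p/100)(0 − 206), so p ≈ 100×(173 − 206)/(0 − 206) = -3300/-206 = 16.02.
p = 16 reproduces all three channels after rounding.

16%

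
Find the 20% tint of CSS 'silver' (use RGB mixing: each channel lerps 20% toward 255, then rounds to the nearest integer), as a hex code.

CSS silver is rgb(192, 192, 192).
A 20% tint moves each channel 20% toward 255:
  R: 192 + 12.6 = 204.6 → 205
  G: 192 + 12.6 = 204.6 → 205
  B: 192 + 0.2×(255−192) = 192 + 12.6 = 204.6 → 205
rgb(205, 205, 205) = #cdcdcd.

#cdcdcd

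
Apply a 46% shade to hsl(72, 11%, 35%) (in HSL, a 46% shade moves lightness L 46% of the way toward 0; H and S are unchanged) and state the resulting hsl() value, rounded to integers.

L moves 46% from 35 toward 0: 35 − 16.1 = 18.9 → 19.
H and S are unchanged.

hsl(72, 11%, 19%)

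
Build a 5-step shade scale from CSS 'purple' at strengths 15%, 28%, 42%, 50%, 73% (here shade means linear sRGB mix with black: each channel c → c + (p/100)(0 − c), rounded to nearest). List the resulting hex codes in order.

CSS purple is rgb(128, 0, 128).
15%: (128 − 19.2 = 108.8→109, 0→0, 128 − 19.2 = 108.8→109) → #6D006D
28%: (128 − 35.84 = 92.16→92, 0→0, 128 − 35.84 = 92.16→92) → #5C005C
42%: (128 − 53.76 = 74.24→74, 0→0, 128 − 53.76 = 74.24→74) → #4A004A
50%: (128 − 64 = 64→64, 0→0, 128 − 64 = 64→64) → #400040
73%: (128 − 93.44 = 34.56→35, 0→0, 128 − 93.44 = 34.56→35) → #230023

#6D006D, #5C005C, #4A004A, #400040, #230023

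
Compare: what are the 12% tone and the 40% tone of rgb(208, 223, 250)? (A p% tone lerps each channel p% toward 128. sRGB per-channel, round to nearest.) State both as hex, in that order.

12% tone:
  R: 208 − 9.6 = 198.4 → 198
  G: 223 − 11.4 = 211.6 → 212
  B: 250 + 0.12×(128−250) = 250 − 14.64 = 235.36 → 235
  → #C6D4EB
40% tone:
  R: 208 + 0.4×(128−208) = 208 − 32 = 176 → 176
  G: 223 + 0.4×(128−223) = 223 − 38 = 185 → 185
  B: 250 + 0.4×(128−250) = 250 − 48.8 = 201.2 → 201
  → #B0B9C9

#C6D4EB, #B0B9C9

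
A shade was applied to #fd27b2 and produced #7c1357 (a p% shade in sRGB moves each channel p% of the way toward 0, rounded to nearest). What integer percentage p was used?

#fd27b2 is rgb(253, 39, 178); #7c1357 is rgb(124, 19, 87).
On the R channel (widest range): 124 ≈ 253 + (p/100)(0 − 253), so p ≈ 100×(124 − 253)/(0 − 253) = -12900/-253 = 50.99.
p = 51 reproduces all three channels after rounding.

51%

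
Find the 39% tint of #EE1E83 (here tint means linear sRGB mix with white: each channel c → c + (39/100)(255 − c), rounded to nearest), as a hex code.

#EE1E83 is rgb(238, 30, 131).
A 39% tint moves each channel 39% toward 255:
  R: 238 + 6.63 = 244.63 → 245
  G: 30 + 87.75 = 117.75 → 118
  B: 131 + 48.36 = 179.36 → 179
rgb(245, 118, 179) = #F576B3.

#F576B3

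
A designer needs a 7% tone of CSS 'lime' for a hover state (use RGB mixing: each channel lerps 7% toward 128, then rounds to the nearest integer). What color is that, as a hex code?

#09f609

CSS lime is rgb(0, 255, 0).
A 7% tone moves each channel 7% toward 128:
  R: 0 + 8.96 = 8.96 → 9
  G: 255 − 8.89 = 246.11 → 246
  B: 0 + 0.07×(128−0) = 0 + 8.96 = 8.96 → 9
rgb(9, 246, 9) = #09f609.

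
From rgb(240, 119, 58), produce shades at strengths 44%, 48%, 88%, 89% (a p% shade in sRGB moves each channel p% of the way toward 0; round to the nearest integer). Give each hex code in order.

44%: (240 − 105.6 = 134.4→134, 119 − 52.36 = 66.64→67, 58 − 25.52 = 32.48→32) → #864320
48%: (240 − 115.2 = 124.8→125, 119 − 57.12 = 61.88→62, 58 − 27.84 = 30.16→30) → #7D3E1E
88%: (240 − 211.2 = 28.8→29, 119 − 104.72 = 14.28→14, 58 − 51.04 = 6.96→7) → #1D0E07
89%: (240 − 213.6 = 26.4→26, 119 − 105.91 = 13.09→13, 58 − 51.62 = 6.38→6) → #1A0D06

#864320, #7D3E1E, #1D0E07, #1A0D06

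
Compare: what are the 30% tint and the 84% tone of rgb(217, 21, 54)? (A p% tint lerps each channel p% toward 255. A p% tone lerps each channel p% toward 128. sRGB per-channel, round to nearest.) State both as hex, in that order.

#e45b72, #8e6f74

30% tint:
  R: 217 + 0.3×(255−217) = 217 + 11.4 = 228.4 → 228
  G: 21 + 70.2 = 91.2 → 91
  B: 54 + 0.3×(255−54) = 54 + 60.3 = 114.3 → 114
  → #e45b72
84% tone:
  R: 217 − 74.76 = 142.24 → 142
  G: 21 + 89.88 = 110.88 → 111
  B: 54 + 0.84×(128−54) = 54 + 62.16 = 116.16 → 116
  → #8e6f74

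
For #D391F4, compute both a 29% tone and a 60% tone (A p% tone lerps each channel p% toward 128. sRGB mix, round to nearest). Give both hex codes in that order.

#BB8CD2, #A187AE

#D391F4 is rgb(211, 145, 244).
29% tone:
  R: 211 − 24.07 = 186.93 → 187
  G: 145 − 4.93 = 140.07 → 140
  B: 244 + 0.29×(128−244) = 244 − 33.64 = 210.36 → 210
  → #BB8CD2
60% tone:
  R: 211 + 0.6×(128−211) = 211 − 49.8 = 161.2 → 161
  G: 145 − 10.2 = 134.8 → 135
  B: 244 − 69.6 = 174.4 → 174
  → #A187AE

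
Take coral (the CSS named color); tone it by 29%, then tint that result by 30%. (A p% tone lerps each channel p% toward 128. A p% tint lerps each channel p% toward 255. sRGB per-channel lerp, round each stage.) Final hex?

CSS coral is rgb(255, 127, 80).
Lerp each channel 29% toward 128:
  R: 255 + 0.29×(128−255) = 255 − 36.83 = 218.17 → 218
  G: 127 + 0.29×(128−127) = 127 + 0.29 = 127.29 → 127
  B: 80 + 13.92 = 93.92 → 94
After the tone: rgb(218, 127, 94) = #DA7F5E.
Lerp each channel 30% toward 255:
  R: 218 + 0.3×(255−218) = 218 + 11.1 = 229.1 → 229
  G: 127 + 0.3×(255−127) = 127 + 38.4 = 165.4 → 165
  B: 94 + 48.3 = 142.3 → 142
rgb(229, 165, 142) = #E5A58E.

#E5A58E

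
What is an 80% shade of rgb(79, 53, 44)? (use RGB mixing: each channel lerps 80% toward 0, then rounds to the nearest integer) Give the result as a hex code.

Per channel, c → c + 0.8(0 − c):
  R: 79 + 0.8×(0−79) = 79 − 63.2 = 15.8 → 16
  G: 53 + 0.8×(0−53) = 53 − 42.4 = 10.6 → 11
  B: 44 − 35.2 = 8.8 → 9
rgb(16, 11, 9) = #100b09.

#100b09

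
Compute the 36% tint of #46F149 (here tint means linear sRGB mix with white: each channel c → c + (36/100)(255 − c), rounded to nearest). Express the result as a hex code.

#46F149 is rgb(70, 241, 73).
A 36% tint moves each channel 36% toward 255:
  R: 70 + 66.6 = 136.6 → 137
  G: 241 + 0.36×(255−241) = 241 + 5.04 = 246.04 → 246
  B: 73 + 0.36×(255−73) = 73 + 65.52 = 138.52 → 139
rgb(137, 246, 139) = #89F68B.

#89F68B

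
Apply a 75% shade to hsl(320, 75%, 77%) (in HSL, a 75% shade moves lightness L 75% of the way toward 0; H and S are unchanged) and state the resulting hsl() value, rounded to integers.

hsl(320, 75%, 19%)

L moves 75% from 77 toward 0: 77 − 57.75 = 19.25 → 19.
H and S are unchanged.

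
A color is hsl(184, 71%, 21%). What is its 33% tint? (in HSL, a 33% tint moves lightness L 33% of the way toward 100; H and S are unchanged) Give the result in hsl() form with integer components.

L moves 33% from 21 toward 100: 21 + 26.07 = 47.07 → 47.
H and S are unchanged.

hsl(184, 71%, 47%)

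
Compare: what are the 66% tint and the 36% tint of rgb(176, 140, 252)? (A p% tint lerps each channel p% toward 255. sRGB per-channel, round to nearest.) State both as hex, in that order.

#e4d8fe, #ccb5fd

66% tint:
  R: 176 + 52.14 = 228.14 → 228
  G: 140 + 0.66×(255−140) = 140 + 75.9 = 215.9 → 216
  B: 252 + 1.98 = 253.98 → 254
  → #e4d8fe
36% tint:
  R: 176 + 0.36×(255−176) = 176 + 28.44 = 204.44 → 204
  G: 140 + 0.36×(255−140) = 140 + 41.4 = 181.4 → 181
  B: 252 + 1.08 = 253.08 → 253
  → #ccb5fd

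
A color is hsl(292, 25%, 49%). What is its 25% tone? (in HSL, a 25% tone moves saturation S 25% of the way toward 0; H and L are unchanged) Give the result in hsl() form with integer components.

hsl(292, 19%, 49%)

S moves 25% from 25 toward 0: 25 − 6.25 = 18.75 → 19.
H and L are unchanged.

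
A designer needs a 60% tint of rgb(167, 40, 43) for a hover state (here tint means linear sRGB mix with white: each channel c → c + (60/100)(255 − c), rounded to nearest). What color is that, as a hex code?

Per channel, c → c + 0.6(255 − c):
  R: 167 + 0.6×(255−167) = 167 + 52.8 = 219.8 → 220
  G: 40 + 129 = 169 → 169
  B: 43 + 127.2 = 170.2 → 170
rgb(220, 169, 170) = #DCA9AA.

#DCA9AA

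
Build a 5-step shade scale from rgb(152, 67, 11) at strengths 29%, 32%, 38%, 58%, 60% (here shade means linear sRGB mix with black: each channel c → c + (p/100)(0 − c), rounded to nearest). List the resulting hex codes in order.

29%: (152 − 44.08 = 107.92→108, 67 − 19.43 = 47.57→48, 11 − 3.19 = 7.81→8) → #6C3008
32%: (152 − 48.64 = 103.36→103, 67 − 21.44 = 45.56→46, 11 − 3.52 = 7.48→7) → #672E07
38%: (152 − 57.76 = 94.24→94, 67 − 25.46 = 41.54→42, 11 − 4.18 = 6.82→7) → #5E2A07
58%: (152 − 88.16 = 63.84→64, 67 − 38.86 = 28.14→28, 11 − 6.38 = 4.62→5) → #401C05
60%: (152 − 91.2 = 60.8→61, 67 − 40.2 = 26.8→27, 11 − 6.6 = 4.4→4) → #3D1B04

#6C3008, #672E07, #5E2A07, #401C05, #3D1B04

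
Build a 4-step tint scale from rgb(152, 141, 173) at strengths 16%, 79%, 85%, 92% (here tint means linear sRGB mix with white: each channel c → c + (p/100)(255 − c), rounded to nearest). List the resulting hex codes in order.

#A89FBA, #E9E7EE, #F0EEF3, #F7F6F8

16%: (152 + 16.48 = 168.48→168, 141 + 18.24 = 159.24→159, 173 + 13.12 = 186.12→186) → #A89FBA
79%: (152 + 81.37 = 233.37→233, 141 + 90.06 = 231.06→231, 173 + 64.78 = 237.78→238) → #E9E7EE
85%: (152 + 87.55 = 239.55→240, 141 + 96.9 = 237.9→238, 173 + 69.7 = 242.7→243) → #F0EEF3
92%: (152 + 94.76 = 246.76→247, 141 + 104.88 = 245.88→246, 173 + 75.44 = 248.44→248) → #F7F6F8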